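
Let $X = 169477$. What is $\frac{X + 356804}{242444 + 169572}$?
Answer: $\frac{526281}{412016} \approx 1.2773$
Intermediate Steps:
$\frac{X + 356804}{242444 + 169572} = \frac{169477 + 356804}{242444 + 169572} = \frac{526281}{412016}$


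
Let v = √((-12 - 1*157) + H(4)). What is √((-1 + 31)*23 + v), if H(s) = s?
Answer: √(690 + I*√165) ≈ 26.269 + 0.2445*I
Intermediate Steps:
v = I*√165 (v = √((-12 - 1*157) + 4) = √((-12 - 157) + 4) = √(-169 + 4) = √(-165) = I*√165 ≈ 12.845*I)
√((-1 + 31)*23 + v) = √((-1 + 31)*23 + I*√165) = √(30*23 + I*√165) = √(690 + I*√165)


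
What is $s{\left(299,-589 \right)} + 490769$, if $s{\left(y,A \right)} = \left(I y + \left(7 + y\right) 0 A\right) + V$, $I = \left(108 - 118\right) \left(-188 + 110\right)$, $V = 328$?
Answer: $724317$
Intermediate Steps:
$I = 780$ ($I = \left(-10\right) \left(-78\right) = 780$)
$s{\left(y,A \right)} = 328 + 780 y$ ($s{\left(y,A \right)} = \left(780 y + \left(7 + y\right) 0 A\right) + 328 = \left(780 y + 0 A\right) + 328 = \left(780 y + 0\right) + 328 = 780 y + 328 = 328 + 780 y$)
$s{\left(299,-589 \right)} + 490769 = \left(328 + 780 \cdot 299\right) + 490769 = \left(328 + 233220\right) + 490769 = 233548 + 490769 = 724317$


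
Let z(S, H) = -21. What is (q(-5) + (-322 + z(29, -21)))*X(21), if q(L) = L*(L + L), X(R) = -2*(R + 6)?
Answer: 15822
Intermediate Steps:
X(R) = -12 - 2*R (X(R) = -2*(6 + R) = -12 - 2*R)
q(L) = 2*L² (q(L) = L*(2*L) = 2*L²)
(q(-5) + (-322 + z(29, -21)))*X(21) = (2*(-5)² + (-322 - 21))*(-12 - 2*21) = (2*25 - 343)*(-12 - 42) = (50 - 343)*(-54) = -293*(-54) = 15822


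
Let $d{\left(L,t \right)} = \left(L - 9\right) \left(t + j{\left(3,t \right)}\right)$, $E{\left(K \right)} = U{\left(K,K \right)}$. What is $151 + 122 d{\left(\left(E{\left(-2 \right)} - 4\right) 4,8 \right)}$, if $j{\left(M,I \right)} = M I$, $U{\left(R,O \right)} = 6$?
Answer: $-3753$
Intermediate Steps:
$E{\left(K \right)} = 6$
$j{\left(M,I \right)} = I M$
$d{\left(L,t \right)} = 4 t \left(-9 + L\right)$ ($d{\left(L,t \right)} = \left(L - 9\right) \left(t + t 3\right) = \left(-9 + L\right) \left(t + 3 t\right) = \left(-9 + L\right) 4 t = 4 t \left(-9 + L\right)$)
$151 + 122 d{\left(\left(E{\left(-2 \right)} - 4\right) 4,8 \right)} = 151 + 122 \cdot 4 \cdot 8 \left(-9 + \left(6 - 4\right) 4\right) = 151 + 122 \cdot 4 \cdot 8 \left(-9 + 2 \cdot 4\right) = 151 + 122 \cdot 4 \cdot 8 \left(-9 + 8\right) = 151 + 122 \cdot 4 \cdot 8 \left(-1\right) = 151 + 122 \left(-32\right) = 151 - 3904 = -3753$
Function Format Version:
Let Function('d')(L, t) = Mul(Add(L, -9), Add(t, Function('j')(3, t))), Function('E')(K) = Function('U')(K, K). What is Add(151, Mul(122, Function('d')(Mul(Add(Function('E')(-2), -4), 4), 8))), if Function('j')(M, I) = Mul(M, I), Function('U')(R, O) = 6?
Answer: -3753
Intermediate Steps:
Function('E')(K) = 6
Function('j')(M, I) = Mul(I, M)
Function('d')(L, t) = Mul(4, t, Add(-9, L)) (Function('d')(L, t) = Mul(Add(L, -9), Add(t, Mul(t, 3))) = Mul(Add(-9, L), Add(t, Mul(3, t))) = Mul(Add(-9, L), Mul(4, t)) = Mul(4, t, Add(-9, L)))
Add(151, Mul(122, Function('d')(Mul(Add(Function('E')(-2), -4), 4), 8))) = Add(151, Mul(122, Mul(4, 8, Add(-9, Mul(Add(6, -4), 4))))) = Add(151, Mul(122, Mul(4, 8, Add(-9, Mul(2, 4))))) = Add(151, Mul(122, Mul(4, 8, Add(-9, 8)))) = Add(151, Mul(122, Mul(4, 8, -1))) = Add(151, Mul(122, -32)) = Add(151, -3904) = -3753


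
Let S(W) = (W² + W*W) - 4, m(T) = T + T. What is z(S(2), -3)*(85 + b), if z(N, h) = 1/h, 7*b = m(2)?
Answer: -599/21 ≈ -28.524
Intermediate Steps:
m(T) = 2*T
S(W) = -4 + 2*W² (S(W) = (W² + W²) - 4 = 2*W² - 4 = -4 + 2*W²)
b = 4/7 (b = (2*2)/7 = (⅐)*4 = 4/7 ≈ 0.57143)
z(S(2), -3)*(85 + b) = (85 + 4/7)/(-3) = -⅓*599/7 = -599/21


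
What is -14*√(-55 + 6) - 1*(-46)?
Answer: 46 - 98*I ≈ 46.0 - 98.0*I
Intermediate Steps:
-14*√(-55 + 6) - 1*(-46) = -98*I + 46 = 46 - 98*I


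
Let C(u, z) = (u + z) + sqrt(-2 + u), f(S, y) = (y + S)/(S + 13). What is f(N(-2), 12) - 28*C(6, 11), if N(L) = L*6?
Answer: -532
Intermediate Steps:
N(L) = 6*L
f(S, y) = (S + y)/(13 + S)
C(u, z) = u + z + sqrt(-2 + u)
f(N(-2), 12) - 28*C(6, 11) = (6*(-2) + 12)/(13 + 6*(-2)) - 28*(6 + 11 + sqrt(-2 + 6)) = (-12 + 12)/(13 - 12) - 28*(6 + 11 + sqrt(4)) = 0/1 - 28*(6 + 11 + 2) = 1*0 - 28*19 = 0 - 532 = -532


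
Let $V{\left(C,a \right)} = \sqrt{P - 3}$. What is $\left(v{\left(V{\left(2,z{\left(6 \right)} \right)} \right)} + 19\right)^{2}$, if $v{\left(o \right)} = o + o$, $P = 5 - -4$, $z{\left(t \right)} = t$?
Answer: $385 + 76 \sqrt{6} \approx 571.16$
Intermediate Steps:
$P = 9$ ($P = 5 + 4 = 9$)
$V{\left(C,a \right)} = \sqrt{6}$ ($V{\left(C,a \right)} = \sqrt{9 - 3} = \sqrt{6}$)
$v{\left(o \right)} = 2 o$
$\left(v{\left(V{\left(2,z{\left(6 \right)} \right)} \right)} + 19\right)^{2} = \left(2 \sqrt{6} + 19\right)^{2} = \left(19 + 2 \sqrt{6}\right)^{2}$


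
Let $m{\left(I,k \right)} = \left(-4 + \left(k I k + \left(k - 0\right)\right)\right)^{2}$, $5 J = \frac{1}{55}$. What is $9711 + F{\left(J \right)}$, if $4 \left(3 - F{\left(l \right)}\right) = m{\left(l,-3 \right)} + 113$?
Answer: $\frac{2926268319}{302500} \approx 9673.6$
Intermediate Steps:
$J = \frac{1}{275}$ ($J = \frac{1}{5 \cdot 55} = \frac{1}{5} \cdot \frac{1}{55} = \frac{1}{275} \approx 0.0036364$)
$m{\left(I,k \right)} = \left(-4 + k + I k^{2}\right)^{2}$ ($m{\left(I,k \right)} = \left(-4 + \left(I k k + \left(k + 0\right)\right)\right)^{2} = \left(-4 + \left(I k^{2} + k\right)\right)^{2} = \left(-4 + \left(k + I k^{2}\right)\right)^{2} = \left(-4 + k + I k^{2}\right)^{2}$)
$F{\left(l \right)} = - \frac{101}{4} - \frac{\left(-7 + 9 l\right)^{2}}{4}$ ($F{\left(l \right)} = 3 - \frac{\left(-4 - 3 + l \left(-3\right)^{2}\right)^{2} + 113}{4} = 3 - \frac{\left(-4 - 3 + l 9\right)^{2} + 113}{4} = 3 - \frac{\left(-4 - 3 + 9 l\right)^{2} + 113}{4} = 3 - \frac{\left(-7 + 9 l\right)^{2} + 113}{4} = 3 - \frac{113 + \left(-7 + 9 l\right)^{2}}{4} = 3 - \left(\frac{113}{4} + \frac{\left(-7 + 9 l\right)^{2}}{4}\right) = - \frac{101}{4} - \frac{\left(-7 + 9 l\right)^{2}}{4}$)
$9711 + F{\left(J \right)} = 9711 - \left(\frac{101}{4} + \frac{\left(-7 + 9 \cdot \frac{1}{275}\right)^{2}}{4}\right) = 9711 - \left(\frac{101}{4} + \frac{\left(-7 + \frac{9}{275}\right)^{2}}{4}\right) = 9711 - \left(\frac{101}{4} + \frac{\left(- \frac{1916}{275}\right)^{2}}{4}\right) = 9711 - \frac{11309181}{302500} = \frac{2926268319}{302500}$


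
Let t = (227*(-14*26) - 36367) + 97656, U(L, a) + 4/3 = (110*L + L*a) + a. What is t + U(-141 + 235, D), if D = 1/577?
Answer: -19041292/1731 ≈ -11000.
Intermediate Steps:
D = 1/577 ≈ 0.0017331
U(L, a) = -4/3 + a + 110*L + L*a (U(L, a) = -4/3 + ((110*L + L*a) + a) = -4/3 + (a + 110*L + L*a) = -4/3 + a + 110*L + L*a)
t = -21339 (t = (227*(-364) - 36367) + 97656 = (-82628 - 36367) + 97656 = -118995 + 97656 = -21339)
t + U(-141 + 235, D) = -21339 + (-4/3 + 1/577 + 110*(-141 + 235) + (-141 + 235)*(1/577)) = -21339 + (-4/3 + 1/577 + 110*94 + 94*(1/577)) = -21339 + (-4/3 + 1/577 + 10340 + 94/577) = -21339 + 17896517/1731 = -19041292/1731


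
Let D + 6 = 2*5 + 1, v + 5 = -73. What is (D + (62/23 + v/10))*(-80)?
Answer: 192/23 ≈ 8.3478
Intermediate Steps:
v = -78 (v = -5 - 73 = -78)
D = 5 (D = -6 + (2*5 + 1) = -6 + (10 + 1) = -6 + 11 = 5)
(D + (62/23 + v/10))*(-80) = (5 + (62/23 - 78/10))*(-80) = (5 + (62*(1/23) - 78*⅒))*(-80) = (5 + (62/23 - 39/5))*(-80) = (5 - 587/115)*(-80) = -12/115*(-80) = 192/23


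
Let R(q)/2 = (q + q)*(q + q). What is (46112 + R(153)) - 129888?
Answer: 103496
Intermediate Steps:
R(q) = 8*q**2 (R(q) = 2*((q + q)*(q + q)) = 2*((2*q)*(2*q)) = 2*(4*q**2) = 8*q**2)
(46112 + R(153)) - 129888 = (46112 + 8*153**2) - 129888 = (46112 + 8*23409) - 129888 = (46112 + 187272) - 129888 = 233384 - 129888 = 103496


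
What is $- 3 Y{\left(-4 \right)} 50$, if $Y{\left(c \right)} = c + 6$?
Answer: $-300$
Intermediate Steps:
$Y{\left(c \right)} = 6 + c$
$- 3 Y{\left(-4 \right)} 50 = - 3 \left(6 - 4\right) 50 = \left(-3\right) 2 \cdot 50 = \left(-6\right) 50 = -300$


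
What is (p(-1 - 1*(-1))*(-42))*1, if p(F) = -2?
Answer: 84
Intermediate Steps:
(p(-1 - 1*(-1))*(-42))*1 = -2*(-42)*1 = 84*1 = 84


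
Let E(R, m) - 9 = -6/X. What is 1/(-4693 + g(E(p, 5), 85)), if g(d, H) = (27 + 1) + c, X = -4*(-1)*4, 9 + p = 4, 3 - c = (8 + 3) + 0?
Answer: -1/4673 ≈ -0.00021400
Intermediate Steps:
c = -8 (c = 3 - ((8 + 3) + 0) = 3 - (11 + 0) = 3 - 1*11 = 3 - 11 = -8)
p = -5 (p = -9 + 4 = -5)
X = 16 (X = 4*4 = 16)
E(R, m) = 69/8 (E(R, m) = 9 - 6/16 = 9 - 6*1/16 = 9 - 3/8 = 69/8)
g(d, H) = 20 (g(d, H) = (27 + 1) - 8 = 28 - 8 = 20)
1/(-4693 + g(E(p, 5), 85)) = 1/(-4693 + 20) = 1/(-4673) = -1/4673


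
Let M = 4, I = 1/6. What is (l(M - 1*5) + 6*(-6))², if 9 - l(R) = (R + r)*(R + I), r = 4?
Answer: 2401/4 ≈ 600.25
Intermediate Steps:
I = ⅙ ≈ 0.16667
l(R) = 9 - (4 + R)*(⅙ + R) (l(R) = 9 - (R + 4)*(R + ⅙) = 9 - (4 + R)*(⅙ + R))
(l(M - 1*5) + 6*(-6))² = ((25/3 - (4 - 1*5)² - 25*(4 - 1*5)/6) + 6*(-6))² = ((25/3 - (4 - 5)² - 25*(4 - 5)/6) - 36)² = ((25/3 - 1*(-1)² - 25/6*(-1)) - 36)² = ((25/3 - 1*1 + 25/6) - 36)² = ((25/3 - 1 + 25/6) - 36)² = (23/2 - 36)² = (-49/2)² = 2401/4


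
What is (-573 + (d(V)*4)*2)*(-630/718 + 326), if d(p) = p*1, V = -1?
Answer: -67813739/359 ≈ -1.8890e+5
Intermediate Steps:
d(p) = p
(-573 + (d(V)*4)*2)*(-630/718 + 326) = (-573 - 1*4*2)*(-630/718 + 326) = (-573 - 4*2)*(-630*1/718 + 326) = (-573 - 8)*(-315/359 + 326) = -581*116719/359 = -67813739/359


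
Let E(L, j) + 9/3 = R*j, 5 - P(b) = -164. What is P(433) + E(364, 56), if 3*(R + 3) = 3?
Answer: 54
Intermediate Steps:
R = -2 (R = -3 + (1/3)*3 = -3 + 1 = -2)
P(b) = 169 (P(b) = 5 - 1*(-164) = 5 + 164 = 169)
E(L, j) = -3 - 2*j
P(433) + E(364, 56) = 169 + (-3 - 2*56) = 169 + (-3 - 112) = 169 - 115 = 54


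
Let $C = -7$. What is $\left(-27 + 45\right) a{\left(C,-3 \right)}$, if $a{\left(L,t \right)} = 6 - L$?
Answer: $234$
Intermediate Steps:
$\left(-27 + 45\right) a{\left(C,-3 \right)} = \left(-27 + 45\right) \left(6 - -7\right) = 18 \left(6 + 7\right) = 18 \cdot 13 = 234$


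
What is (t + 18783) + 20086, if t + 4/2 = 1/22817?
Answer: 886828340/22817 ≈ 38867.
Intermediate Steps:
t = -45633/22817 (t = -2 + 1/22817 = -45633/22817 ≈ -2.0000)
(t + 18783) + 20086 = (-45633/22817 + 18783) + 20086 = 428526078/22817 + 20086 = 886828340/22817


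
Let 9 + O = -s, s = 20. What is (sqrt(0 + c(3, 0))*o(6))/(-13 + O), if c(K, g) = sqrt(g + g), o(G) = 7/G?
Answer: 0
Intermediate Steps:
O = -29 (O = -9 - 1*20 = -9 - 20 = -29)
c(K, g) = sqrt(2)*sqrt(g) (c(K, g) = sqrt(2*g) = sqrt(2)*sqrt(g))
(sqrt(0 + c(3, 0))*o(6))/(-13 + O) = (sqrt(0 + sqrt(2)*sqrt(0))*(7/6))/(-13 - 29) = (sqrt(0 + sqrt(2)*0)*(7*(1/6)))/(-42) = (sqrt(0 + 0)*(7/6))*(-1/42) = (sqrt(0)*(7/6))*(-1/42) = (0*(7/6))*(-1/42) = 0*(-1/42) = 0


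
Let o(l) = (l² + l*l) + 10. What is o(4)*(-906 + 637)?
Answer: -11298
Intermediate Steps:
o(l) = 10 + 2*l² (o(l) = (l² + l²) + 10 = 2*l² + 10 = 10 + 2*l²)
o(4)*(-906 + 637) = (10 + 2*4²)*(-906 + 637) = (10 + 2*16)*(-269) = (10 + 32)*(-269) = 42*(-269) = -11298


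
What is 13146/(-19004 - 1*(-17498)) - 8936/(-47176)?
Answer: -12639960/1480147 ≈ -8.5397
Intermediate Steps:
13146/(-19004 - 1*(-17498)) - 8936/(-47176) = 13146/(-19004 + 17498) - 8936*(-1/47176) = 13146/(-1506) + 1117/5897 = 13146*(-1/1506) + 1117/5897 = -2191/251 + 1117/5897 = -12639960/1480147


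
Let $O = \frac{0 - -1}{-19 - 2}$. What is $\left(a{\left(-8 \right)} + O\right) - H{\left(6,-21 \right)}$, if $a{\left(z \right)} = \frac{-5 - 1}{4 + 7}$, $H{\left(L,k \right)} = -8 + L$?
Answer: $\frac{325}{231} \approx 1.4069$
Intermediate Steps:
$O = - \frac{1}{21}$ ($O = \frac{0 + 1}{-21} = \left(- \frac{1}{21}\right) 1 = - \frac{1}{21} \approx -0.047619$)
$a{\left(z \right)} = - \frac{6}{11}$
$\left(a{\left(-8 \right)} + O\right) - H{\left(6,-21 \right)} = \left(- \frac{6}{11} - \frac{1}{21}\right) - \left(-8 + 6\right) = - \frac{137}{231} - -2 = - \frac{137}{231} + 2 = \frac{325}{231}$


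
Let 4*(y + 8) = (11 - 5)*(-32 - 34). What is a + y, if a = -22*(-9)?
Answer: 91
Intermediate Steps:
a = 198
y = -107 (y = -8 + ((11 - 5)*(-32 - 34))/4 = -8 + (6*(-66))/4 = -8 + (1/4)*(-396) = -8 - 99 = -107)
a + y = 198 - 107 = 91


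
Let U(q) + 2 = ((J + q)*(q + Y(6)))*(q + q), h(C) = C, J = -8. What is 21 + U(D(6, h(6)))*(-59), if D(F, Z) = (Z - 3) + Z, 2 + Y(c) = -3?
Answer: -4109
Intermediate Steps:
Y(c) = -5 (Y(c) = -2 - 3 = -5)
D(F, Z) = -3 + 2*Z (D(F, Z) = (-3 + Z) + Z = -3 + 2*Z)
U(q) = -2 + 2*q*(-8 + q)*(-5 + q) (U(q) = -2 + ((-8 + q)*(q - 5))*(q + q) = -2 + ((-8 + q)*(-5 + q))*(2*q) = -2 + 2*q*(-8 + q)*(-5 + q))
21 + U(D(6, h(6)))*(-59) = 21 + (-2 - 26*(-3 + 2*6)**2 + 2*(-3 + 2*6)**3 + 80*(-3 + 2*6))*(-59) = 21 + (-2 - 26*(-3 + 12)**2 + 2*(-3 + 12)**3 + 80*(-3 + 12))*(-59) = 21 + (-2 - 26*9**2 + 2*9**3 + 80*9)*(-59) = 21 + (-2 - 26*81 + 2*729 + 720)*(-59) = 21 + (-2 - 2106 + 1458 + 720)*(-59) = 21 + 70*(-59) = 21 - 4130 = -4109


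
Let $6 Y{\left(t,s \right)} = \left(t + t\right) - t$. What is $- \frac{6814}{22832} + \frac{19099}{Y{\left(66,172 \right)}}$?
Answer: $\frac{217996707}{125576} \approx 1736.0$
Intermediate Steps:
$Y{\left(t,s \right)} = \frac{t}{6}$ ($Y{\left(t,s \right)} = \frac{\left(t + t\right) - t}{6} = \frac{2 t - t}{6} = \frac{t}{6}$)
$- \frac{6814}{22832} + \frac{19099}{Y{\left(66,172 \right)}} = - \frac{6814}{22832} + \frac{19099}{\frac{1}{6} \cdot 66} = \left(-6814\right) \frac{1}{22832} + \frac{19099}{11} = - \frac{3407}{11416} + 19099 \cdot \frac{1}{11} = - \frac{3407}{11416} + \frac{19099}{11} = \frac{217996707}{125576}$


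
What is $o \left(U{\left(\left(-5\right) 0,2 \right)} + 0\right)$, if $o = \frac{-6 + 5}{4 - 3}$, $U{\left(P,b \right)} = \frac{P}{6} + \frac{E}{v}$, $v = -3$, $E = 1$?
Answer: $\frac{1}{3} \approx 0.33333$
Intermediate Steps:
$U{\left(P,b \right)} = - \frac{1}{3} + \frac{P}{6}$ ($U{\left(P,b \right)} = \frac{P}{6} + 1 \frac{1}{-3} = P \frac{1}{6} + 1 \left(- \frac{1}{3}\right) = \frac{P}{6} - \frac{1}{3} = - \frac{1}{3} + \frac{P}{6}$)
$o = -1$ ($o = - 1^{-1} = \left(-1\right) 1 = -1$)
$o \left(U{\left(\left(-5\right) 0,2 \right)} + 0\right) = - (\left(- \frac{1}{3} + \frac{\left(-5\right) 0}{6}\right) + 0) = - (\left(- \frac{1}{3} + \frac{1}{6} \cdot 0\right) + 0) = - (\left(- \frac{1}{3} + 0\right) + 0) = - (- \frac{1}{3} + 0) = \left(-1\right) \left(- \frac{1}{3}\right) = \frac{1}{3}$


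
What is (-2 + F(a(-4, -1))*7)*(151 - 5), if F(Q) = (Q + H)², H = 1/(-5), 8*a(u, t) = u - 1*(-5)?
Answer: -229001/800 ≈ -286.25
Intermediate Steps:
a(u, t) = 5/8 + u/8 (a(u, t) = (u - 1*(-5))/8 = (u + 5)/8 = (5 + u)/8 = 5/8 + u/8)
H = -⅕ (H = 1*(-⅕) = -⅕ ≈ -0.20000)
F(Q) = (-⅕ + Q)² (F(Q) = (Q - ⅕)² = (-⅕ + Q)²)
(-2 + F(a(-4, -1))*7)*(151 - 5) = (-2 + ((-1 + 5*(5/8 + (⅛)*(-4)))²/25)*7)*(151 - 5) = (-2 + ((-1 + 5*(5/8 - ½))²/25)*7)*146 = (-2 + ((-1 + 5*(⅛))²/25)*7)*146 = (-2 + ((-1 + 5/8)²/25)*7)*146 = (-2 + ((-3/8)²/25)*7)*146 = (-2 + ((1/25)*(9/64))*7)*146 = (-2 + (9/1600)*7)*146 = (-2 + 63/1600)*146 = -3137/1600*146 = -229001/800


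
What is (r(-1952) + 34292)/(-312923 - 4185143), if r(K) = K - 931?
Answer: -31409/4498066 ≈ -0.0069828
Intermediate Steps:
r(K) = -931 + K
(r(-1952) + 34292)/(-312923 - 4185143) = ((-931 - 1952) + 34292)/(-312923 - 4185143) = (-2883 + 34292)/(-4498066) = 31409*(-1/4498066) = -31409/4498066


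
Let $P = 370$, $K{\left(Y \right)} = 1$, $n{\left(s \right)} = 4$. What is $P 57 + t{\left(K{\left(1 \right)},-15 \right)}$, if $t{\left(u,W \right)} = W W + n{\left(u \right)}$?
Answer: $21319$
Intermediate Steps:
$t{\left(u,W \right)} = 4 + W^{2}$ ($t{\left(u,W \right)} = W W + 4 = W^{2} + 4 = 4 + W^{2}$)
$P 57 + t{\left(K{\left(1 \right)},-15 \right)} = 370 \cdot 57 + \left(4 + \left(-15\right)^{2}\right) = 21090 + \left(4 + 225\right) = 21090 + 229 = 21319$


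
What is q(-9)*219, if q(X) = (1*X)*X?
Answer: 17739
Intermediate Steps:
q(X) = X² (q(X) = X*X = X²)
q(-9)*219 = (-9)²*219 = 81*219 = 17739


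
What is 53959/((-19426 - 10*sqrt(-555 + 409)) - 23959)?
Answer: -468202243/376454565 + 107918*I*sqrt(146)/376454565 ≈ -1.2437 + 0.0034638*I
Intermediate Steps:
53959/((-19426 - 10*sqrt(-555 + 409)) - 23959) = 53959/((-19426 - 10*I*sqrt(146)) - 23959) = 53959/(-43385 - 10*I*sqrt(146))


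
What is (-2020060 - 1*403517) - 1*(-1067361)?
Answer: -1356216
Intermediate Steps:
(-2020060 - 1*403517) - 1*(-1067361) = (-2020060 - 403517) + 1067361 = -2423577 + 1067361 = -1356216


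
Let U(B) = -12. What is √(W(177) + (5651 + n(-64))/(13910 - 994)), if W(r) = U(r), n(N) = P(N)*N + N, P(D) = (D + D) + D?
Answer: I*√442750793/6458 ≈ 3.2582*I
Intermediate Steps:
P(D) = 3*D (P(D) = 2*D + D = 3*D)
n(N) = N + 3*N² (n(N) = (3*N)*N + N = 3*N² + N = N + 3*N²)
W(r) = -12
√(W(177) + (5651 + n(-64))/(13910 - 994)) = √(-12 + (5651 - 64*(1 + 3*(-64)))/(13910 - 994)) = √(-12 + (5651 - 64*(1 - 192))/12916) = √(-12 + (5651 - 64*(-191))*(1/12916)) = √(-12 + (5651 + 12224)*(1/12916)) = √(-12 + 17875*(1/12916)) = √(-12 + 17875/12916) = √(-137117/12916) = I*√442750793/6458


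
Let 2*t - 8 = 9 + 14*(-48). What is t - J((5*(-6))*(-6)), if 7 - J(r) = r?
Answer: -309/2 ≈ -154.50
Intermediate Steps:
t = -655/2 (t = 4 + (9 + 14*(-48))/2 = 4 + (9 - 672)/2 = 4 + (½)*(-663) = 4 - 663/2 = -655/2 ≈ -327.50)
J(r) = 7 - r
t - J((5*(-6))*(-6)) = -655/2 - (7 - 5*(-6)*(-6)) = -655/2 - (7 - (-30)*(-6)) = -655/2 - (7 - 1*180) = -655/2 - (7 - 180) = -655/2 - 1*(-173) = -655/2 + 173 = -309/2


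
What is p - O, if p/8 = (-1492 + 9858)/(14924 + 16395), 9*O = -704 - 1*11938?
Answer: 132179050/93957 ≈ 1406.8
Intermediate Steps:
O = -4214/3 (O = (-704 - 1*11938)/9 = (-704 - 11938)/9 = (⅑)*(-12642) = -4214/3 ≈ -1404.7)
p = 66928/31319 (p = 8*((-1492 + 9858)/(14924 + 16395)) = 8*(8366/31319) = 66928/31319 ≈ 2.1370)
p - O = 66928/31319 - 1*(-4214/3) = 66928/31319 + 4214/3 = 132179050/93957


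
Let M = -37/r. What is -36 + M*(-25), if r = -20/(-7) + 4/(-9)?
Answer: 52803/152 ≈ 347.39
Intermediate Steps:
r = 152/63 (r = -20*(-1/7) + 4*(-1/9) = 20/7 - 4/9 = 152/63 ≈ 2.4127)
M = -2331/152 (M = -37/152/63 = -37*63/152 = -2331/152 ≈ -15.336)
-36 + M*(-25) = -36 - 2331/152*(-25) = -36 + 58275/152 = 52803/152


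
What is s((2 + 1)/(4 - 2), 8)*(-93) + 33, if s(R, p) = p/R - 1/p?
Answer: -3611/8 ≈ -451.38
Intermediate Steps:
s(R, p) = -1/p + p/R
s((2 + 1)/(4 - 2), 8)*(-93) + 33 = (-1/8 + 8/(((2 + 1)/(4 - 2))))*(-93) + 33 = (-1*⅛ + 8/((3/2)))*(-93) + 33 = (-⅛ + 8/((3*(½))))*(-93) + 33 = (-⅛ + 8/(3/2))*(-93) + 33 = (-⅛ + 8*(⅔))*(-93) + 33 = (-⅛ + 16/3)*(-93) + 33 = (125/24)*(-93) + 33 = -3875/8 + 33 = -3611/8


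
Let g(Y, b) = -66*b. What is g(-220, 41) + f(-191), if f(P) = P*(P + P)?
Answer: 70256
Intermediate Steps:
f(P) = 2*P**2 (f(P) = P*(2*P) = 2*P**2)
g(-220, 41) + f(-191) = -66*41 + 2*(-191)**2 = -2706 + 2*36481 = -2706 + 72962 = 70256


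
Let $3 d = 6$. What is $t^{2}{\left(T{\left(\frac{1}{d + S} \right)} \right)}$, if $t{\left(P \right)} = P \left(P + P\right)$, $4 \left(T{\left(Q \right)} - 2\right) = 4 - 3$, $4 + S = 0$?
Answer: $\frac{6561}{64} \approx 102.52$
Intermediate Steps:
$S = -4$ ($S = -4 + 0 = -4$)
$d = 2$ ($d = \frac{1}{3} \cdot 6 = 2$)
$T{\left(Q \right)} = \frac{9}{4}$ ($T{\left(Q \right)} = 2 + \frac{4 - 3}{4} = 2 + \frac{1}{4} \cdot 1 = 2 + \frac{1}{4} = \frac{9}{4}$)
$t{\left(P \right)} = 2 P^{2}$ ($t{\left(P \right)} = P 2 P = 2 P^{2}$)
$t^{2}{\left(T{\left(\frac{1}{d + S} \right)} \right)} = \left(2 \left(\frac{9}{4}\right)^{2}\right)^{2} = \left(2 \cdot \frac{81}{16}\right)^{2} = \left(\frac{81}{8}\right)^{2} = \frac{6561}{64}$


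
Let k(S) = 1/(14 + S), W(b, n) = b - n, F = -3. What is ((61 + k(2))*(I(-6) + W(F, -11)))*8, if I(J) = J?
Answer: 977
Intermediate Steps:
((61 + k(2))*(I(-6) + W(F, -11)))*8 = ((61 + 1/(14 + 2))*(-6 + (-3 - 1*(-11))))*8 = ((61 + 1/16)*(-6 + (-3 + 11)))*8 = ((61 + 1/16)*(-6 + 8))*8 = ((977/16)*2)*8 = (977/8)*8 = 977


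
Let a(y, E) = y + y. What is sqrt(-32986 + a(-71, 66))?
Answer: 2*I*sqrt(8282) ≈ 182.01*I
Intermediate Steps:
a(y, E) = 2*y
sqrt(-32986 + a(-71, 66)) = sqrt(-32986 + 2*(-71)) = sqrt(-32986 - 142) = sqrt(-33128) = 2*I*sqrt(8282)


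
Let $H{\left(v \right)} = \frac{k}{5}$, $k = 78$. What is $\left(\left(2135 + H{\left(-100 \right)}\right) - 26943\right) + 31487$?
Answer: $\frac{33473}{5} \approx 6694.6$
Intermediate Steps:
$H{\left(v \right)} = \frac{78}{5}$
$\left(\left(2135 + H{\left(-100 \right)}\right) - 26943\right) + 31487 = \left(\left(2135 + \frac{78}{5}\right) - 26943\right) + 31487 = \left(\frac{10753}{5} - 26943\right) + 31487 = - \frac{123962}{5} + 31487 = \frac{33473}{5}$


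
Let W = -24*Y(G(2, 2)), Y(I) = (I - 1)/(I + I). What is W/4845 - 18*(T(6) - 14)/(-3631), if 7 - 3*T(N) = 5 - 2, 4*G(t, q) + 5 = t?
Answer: -1206328/17592195 ≈ -0.068572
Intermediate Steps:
G(t, q) = -5/4 + t/4
T(N) = 4/3 (T(N) = 7/3 - (5 - 2)/3 = 7/3 - ⅓*3 = 7/3 - 1 = 4/3)
Y(I) = (-1 + I)/(2*I) (Y(I) = (-1 + I)/((2*I)) = (-1 + I)*(1/(2*I)) = (-1 + I)/(2*I))
W = -28 (W = -12*(-1 + (-5/4 + (¼)*2))/(-5/4 + (¼)*2) = -12*(-1 + (-5/4 + ½))/(-5/4 + ½) = -12*(-1 - ¾)/(-¾) = -12*(-4)*(-7)/(3*4) = -24*7/6 = -28)
W/4845 - 18*(T(6) - 14)/(-3631) = -28/4845 - 18*(4/3 - 14)/(-3631) = -28*1/4845 - 18*(-38/3)*(-1/3631) = -28/4845 + 228*(-1/3631) = -28/4845 - 228/3631 = -1206328/17592195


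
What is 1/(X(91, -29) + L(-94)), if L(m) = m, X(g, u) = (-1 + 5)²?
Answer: -1/78 ≈ -0.012821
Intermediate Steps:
X(g, u) = 16 (X(g, u) = 4² = 16)
1/(X(91, -29) + L(-94)) = 1/(16 - 94) = 1/(-78) = -1/78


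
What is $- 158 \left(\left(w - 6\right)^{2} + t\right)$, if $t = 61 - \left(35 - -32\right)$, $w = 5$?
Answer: $790$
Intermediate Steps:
$t = -6$ ($t = 61 - \left(35 + 32\right) = 61 - 67 = -6$)
$- 158 \left(\left(w - 6\right)^{2} + t\right) = - 158 \left(\left(5 - 6\right)^{2} - 6\right) = - 158 \left(\left(-1\right)^{2} - 6\right) = - 158 \left(1 - 6\right) = \left(-158\right) \left(-5\right) = 790$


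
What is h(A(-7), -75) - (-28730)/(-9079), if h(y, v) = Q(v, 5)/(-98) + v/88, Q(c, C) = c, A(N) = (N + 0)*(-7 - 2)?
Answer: -18184055/5592664 ≈ -3.2514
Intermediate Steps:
A(N) = -9*N (A(N) = N*(-9) = -9*N)
h(y, v) = 5*v/4312 (h(y, v) = v/(-98) + v/88 = v*(-1/98) + v*(1/88) = -v/98 + v/88 = 5*v/4312)
h(A(-7), -75) - (-28730)/(-9079) = (5/4312)*(-75) - (-28730)/(-9079) = -375/4312 - (-28730)*(-1)/9079 = -375/4312 - 1*28730/9079 = -375/4312 - 28730/9079 = -18184055/5592664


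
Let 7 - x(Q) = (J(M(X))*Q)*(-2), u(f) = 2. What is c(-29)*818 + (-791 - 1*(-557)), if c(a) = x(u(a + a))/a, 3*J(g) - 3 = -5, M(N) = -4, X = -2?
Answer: -30992/87 ≈ -356.23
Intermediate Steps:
J(g) = -2/3 (J(g) = 1 + (1/3)*(-5) = 1 - 5/3 = -2/3)
x(Q) = 7 - 4*Q/3 (x(Q) = 7 - (-2*Q/3)*(-2) = 7 - 4*Q/3)
c(a) = 13/(3*a) (c(a) = (7 - 4/3*2)/a = (7 - 8/3)/a = 13/(3*a))
c(-29)*818 + (-791 - 1*(-557)) = ((13/3)/(-29))*818 + (-791 - 1*(-557)) = ((13/3)*(-1/29))*818 + (-791 + 557) = -13/87*818 - 234 = -10634/87 - 234 = -30992/87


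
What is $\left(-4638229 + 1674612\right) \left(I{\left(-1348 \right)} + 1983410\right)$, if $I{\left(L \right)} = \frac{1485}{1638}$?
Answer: $- \frac{1069808791099345}{182} \approx -5.8781 \cdot 10^{12}$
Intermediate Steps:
$I{\left(L \right)} = \frac{165}{182}$ ($I{\left(L \right)} = 1485 \cdot \frac{1}{1638} = \frac{165}{182}$)
$\left(-4638229 + 1674612\right) \left(I{\left(-1348 \right)} + 1983410\right) = \left(-4638229 + 1674612\right) \left(\frac{165}{182} + 1983410\right) = \left(-2963617\right) \frac{360980785}{182} = - \frac{1069808791099345}{182}$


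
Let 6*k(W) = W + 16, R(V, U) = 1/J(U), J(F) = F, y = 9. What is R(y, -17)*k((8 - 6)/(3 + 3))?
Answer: -49/306 ≈ -0.16013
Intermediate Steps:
R(V, U) = 1/U
k(W) = 8/3 + W/6 (k(W) = (W + 16)/6 = (16 + W)/6 = 8/3 + W/6)
R(y, -17)*k((8 - 6)/(3 + 3)) = (8/3 + ((8 - 6)/(3 + 3))/6)/(-17) = -(8/3 + (2/6)/6)/17 = -(8/3 + (2*(⅙))/6)/17 = -(8/3 + (⅙)*(⅓))/17 = -(8/3 + 1/18)/17 = -1/17*49/18 = -49/306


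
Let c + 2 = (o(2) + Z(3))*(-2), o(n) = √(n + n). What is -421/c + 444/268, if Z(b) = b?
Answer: 29539/804 ≈ 36.740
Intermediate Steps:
o(n) = √2*√n (o(n) = √(2*n) = √2*√n)
c = -12 (c = -2 + (√2*√2 + 3)*(-2) = -2 + (2 + 3)*(-2) = -2 + 5*(-2) = -2 - 10 = -12)
-421/c + 444/268 = -421/(-12) + 444/268 = -421*(-1/12) + 444*(1/268) = 421/12 + 111/67 = 29539/804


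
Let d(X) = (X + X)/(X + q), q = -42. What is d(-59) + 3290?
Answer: 332408/101 ≈ 3291.2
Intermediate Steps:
d(X) = 2*X/(-42 + X) (d(X) = (X + X)/(X - 42) = (2*X)/(-42 + X) = 2*X/(-42 + X))
d(-59) + 3290 = 2*(-59)/(-42 - 59) + 3290 = 2*(-59)/(-101) + 3290 = 2*(-59)*(-1/101) + 3290 = 118/101 + 3290 = 332408/101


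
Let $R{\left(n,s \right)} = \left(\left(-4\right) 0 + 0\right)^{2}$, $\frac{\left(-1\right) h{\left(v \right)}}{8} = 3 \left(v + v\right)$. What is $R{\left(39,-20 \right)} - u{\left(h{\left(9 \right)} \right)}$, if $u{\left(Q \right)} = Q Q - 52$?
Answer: $-186572$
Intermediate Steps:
$h{\left(v \right)} = - 48 v$ ($h{\left(v \right)} = - 8 \cdot 3 \left(v + v\right) = - 8 \cdot 3 \cdot 2 v = - 8 \cdot 6 v = - 48 v$)
$u{\left(Q \right)} = -52 + Q^{2}$ ($u{\left(Q \right)} = Q^{2} - 52 = -52 + Q^{2}$)
$R{\left(n,s \right)} = 0$ ($R{\left(n,s \right)} = \left(0 + 0\right)^{2} = 0^{2} = 0$)
$R{\left(39,-20 \right)} - u{\left(h{\left(9 \right)} \right)} = 0 - \left(-52 + \left(\left(-48\right) 9\right)^{2}\right) = 0 - \left(-52 + \left(-432\right)^{2}\right) = 0 - \left(-52 + 186624\right) = 0 - 186572 = -186572$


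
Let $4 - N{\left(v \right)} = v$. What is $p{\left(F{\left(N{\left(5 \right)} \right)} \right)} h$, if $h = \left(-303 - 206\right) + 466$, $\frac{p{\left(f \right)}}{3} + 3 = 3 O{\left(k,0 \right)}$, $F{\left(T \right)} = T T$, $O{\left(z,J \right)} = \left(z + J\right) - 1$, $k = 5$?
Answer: $-1161$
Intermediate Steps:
$N{\left(v \right)} = 4 - v$
$O{\left(z,J \right)} = -1 + J + z$ ($O{\left(z,J \right)} = \left(J + z\right) - 1 = -1 + J + z$)
$F{\left(T \right)} = T^{2}$
$p{\left(f \right)} = 27$ ($p{\left(f \right)} = -9 + 3 \cdot 3 \left(-1 + 0 + 5\right) = -9 + 3 \cdot 3 \cdot 4 = -9 + 3 \cdot 12 = -9 + 36 = 27$)
$h = -43$ ($h = -509 + 466 = -43$)
$p{\left(F{\left(N{\left(5 \right)} \right)} \right)} h = 27 \left(-43\right) = -1161$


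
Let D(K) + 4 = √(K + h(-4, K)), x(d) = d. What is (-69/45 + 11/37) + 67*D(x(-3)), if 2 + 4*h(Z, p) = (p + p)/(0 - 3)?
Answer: -149426/555 + 67*I*√3 ≈ -269.24 + 116.05*I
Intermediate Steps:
h(Z, p) = -½ - p/6 (h(Z, p) = -½ + ((p + p)/(0 - 3))/4 = -½ + ((2*p)/(-3))/4 = -½ + ((2*p)*(-⅓))/4 = -½ + (-2*p/3)/4 = -½ - p/6)
D(K) = -4 + √(-½ + 5*K/6) (D(K) = -4 + √(K + (-½ - K/6)) = -4 + √(-½ + 5*K/6))
(-69/45 + 11/37) + 67*D(x(-3)) = (-69/45 + 11/37) + 67*(-4 + √(-18 + 30*(-3))/6) = (-69*1/45 + 11*(1/37)) + 67*(-4 + √(-18 - 90)/6) = (-23/15 + 11/37) + 67*(-4 + √(-108)/6) = -686/555 + 67*(-4 + (6*I*√3)/6) = -686/555 + 67*(-4 + I*√3) = -686/555 + (-268 + 67*I*√3) = -149426/555 + 67*I*√3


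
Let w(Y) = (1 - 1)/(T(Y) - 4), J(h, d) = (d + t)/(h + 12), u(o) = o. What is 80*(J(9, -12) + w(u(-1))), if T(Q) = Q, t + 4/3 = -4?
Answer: -4160/63 ≈ -66.032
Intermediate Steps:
t = -16/3 (t = -4/3 - 4 = -16/3 ≈ -5.3333)
J(h, d) = (-16/3 + d)/(12 + h) (J(h, d) = (d - 16/3)/(h + 12) = (-16/3 + d)/(12 + h))
w(Y) = 0 (w(Y) = (1 - 1)/(Y - 4) = 0/(-4 + Y) = 0)
80*(J(9, -12) + w(u(-1))) = 80*((-16/3 - 12)/(12 + 9) + 0) = 80*(-52/3/21 + 0) = 80*((1/21)*(-52/3) + 0) = 80*(-52/63 + 0) = 80*(-52/63) = -4160/63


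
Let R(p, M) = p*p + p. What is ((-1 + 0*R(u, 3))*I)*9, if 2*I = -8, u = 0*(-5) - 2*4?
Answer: 36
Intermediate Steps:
u = -8 (u = 0 - 8 = -8)
I = -4 (I = (½)*(-8) = -4)
R(p, M) = p + p² (R(p, M) = p² + p = p + p²)
((-1 + 0*R(u, 3))*I)*9 = ((-1 + 0*(-8*(1 - 8)))*(-4))*9 = ((-1 + 0*(-8*(-7)))*(-4))*9 = ((-1 + 0*56)*(-4))*9 = ((-1 + 0)*(-4))*9 = -1*(-4)*9 = 4*9 = 36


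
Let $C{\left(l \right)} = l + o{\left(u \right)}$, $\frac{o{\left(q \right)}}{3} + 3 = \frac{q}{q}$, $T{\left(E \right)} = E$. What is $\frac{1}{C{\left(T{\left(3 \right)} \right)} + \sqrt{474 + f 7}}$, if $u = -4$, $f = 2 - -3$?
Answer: $\frac{3}{500} + \frac{\sqrt{509}}{500} \approx 0.051122$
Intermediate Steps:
$f = 5$ ($f = 2 + 3 = 5$)
$o{\left(q \right)} = -6$ ($o{\left(q \right)} = -9 + 3 \frac{q}{q} = -9 + 3 \cdot 1 = -9 + 3 = -6$)
$C{\left(l \right)} = -6 + l$ ($C{\left(l \right)} = l - 6 = -6 + l$)
$\frac{1}{C{\left(T{\left(3 \right)} \right)} + \sqrt{474 + f 7}} = \frac{1}{\left(-6 + 3\right) + \sqrt{474 + 5 \cdot 7}} = \frac{1}{-3 + \sqrt{474 + 35}} = \frac{1}{-3 + \sqrt{509}}$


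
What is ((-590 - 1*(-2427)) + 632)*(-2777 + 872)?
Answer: -4703445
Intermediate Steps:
((-590 - 1*(-2427)) + 632)*(-2777 + 872) = ((-590 + 2427) + 632)*(-1905) = (1837 + 632)*(-1905) = 2469*(-1905) = -4703445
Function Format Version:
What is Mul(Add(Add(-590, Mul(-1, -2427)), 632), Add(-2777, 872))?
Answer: -4703445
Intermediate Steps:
Mul(Add(Add(-590, Mul(-1, -2427)), 632), Add(-2777, 872)) = Mul(Add(Add(-590, 2427), 632), -1905) = Mul(Add(1837, 632), -1905) = Mul(2469, -1905) = -4703445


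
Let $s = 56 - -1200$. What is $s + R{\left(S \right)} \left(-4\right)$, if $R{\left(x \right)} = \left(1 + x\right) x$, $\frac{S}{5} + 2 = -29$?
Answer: $-94224$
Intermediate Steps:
$S = -155$ ($S = -10 + 5 \left(-29\right) = -10 - 145 = -155$)
$R{\left(x \right)} = x \left(1 + x\right)$
$s = 1256$ ($s = 56 + 1200 = 1256$)
$s + R{\left(S \right)} \left(-4\right) = 1256 + - 155 \left(1 - 155\right) \left(-4\right) = 1256 + \left(-155\right) \left(-154\right) \left(-4\right) = 1256 + 23870 \left(-4\right) = 1256 - 95480 = -94224$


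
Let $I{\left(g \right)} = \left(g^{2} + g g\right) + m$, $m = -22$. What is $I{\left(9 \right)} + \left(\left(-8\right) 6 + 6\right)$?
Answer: $98$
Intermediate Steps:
$I{\left(g \right)} = -22 + 2 g^{2}$ ($I{\left(g \right)} = \left(g^{2} + g g\right) - 22 = \left(g^{2} + g^{2}\right) - 22 = 2 g^{2} - 22 = -22 + 2 g^{2}$)
$I{\left(9 \right)} + \left(\left(-8\right) 6 + 6\right) = \left(-22 + 2 \cdot 9^{2}\right) + \left(\left(-8\right) 6 + 6\right) = \left(-22 + 2 \cdot 81\right) + \left(-48 + 6\right) = \left(-22 + 162\right) - 42 = 140 - 42 = 98$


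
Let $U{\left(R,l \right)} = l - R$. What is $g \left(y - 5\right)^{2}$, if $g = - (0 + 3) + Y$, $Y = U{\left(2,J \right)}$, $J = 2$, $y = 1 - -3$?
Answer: $-3$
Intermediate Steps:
$y = 4$ ($y = 1 + 3 = 4$)
$Y = 0$ ($Y = 2 - 2 = 0$)
$g = -3$ ($g = - (0 + 3) + 0 = \left(-1\right) 3 + 0 = -3 + 0 = -3$)
$g \left(y - 5\right)^{2} = - 3 \left(4 - 5\right)^{2} = - 3 \left(-1\right)^{2} = \left(-3\right) 1 = -3$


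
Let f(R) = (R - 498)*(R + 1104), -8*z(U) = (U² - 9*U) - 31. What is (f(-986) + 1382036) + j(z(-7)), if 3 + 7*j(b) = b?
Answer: 9655377/8 ≈ 1.2069e+6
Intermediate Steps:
z(U) = 31/8 - U²/8 + 9*U/8 (z(U) = -((U² - 9*U) - 31)/8 = -(-31 + U² - 9*U)/8 = 31/8 - U²/8 + 9*U/8)
j(b) = -3/7 + b/7
f(R) = (-498 + R)*(1104 + R)
(f(-986) + 1382036) + j(z(-7)) = ((-549792 + (-986)² + 606*(-986)) + 1382036) + (-3/7 + (31/8 - ⅛*(-7)² + (9/8)*(-7))/7) = ((-549792 + 972196 - 597516) + 1382036) + (-3/7 + (31/8 - ⅛*49 - 63/8)/7) = (-175112 + 1382036) + (-3/7 + (31/8 - 49/8 - 63/8)/7) = 1206924 + (-3/7 + (⅐)*(-81/8)) = 1206924 + (-3/7 - 81/56) = 1206924 - 15/8 = 9655377/8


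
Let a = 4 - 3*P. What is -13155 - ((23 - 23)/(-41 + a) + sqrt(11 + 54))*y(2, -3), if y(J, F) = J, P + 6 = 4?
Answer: -13155 - 2*sqrt(65) ≈ -13171.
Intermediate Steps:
P = -2 (P = -6 + 4 = -2)
a = 10 (a = 4 - 3*(-2) = 4 + 6 = 10)
-13155 - ((23 - 23)/(-41 + a) + sqrt(11 + 54))*y(2, -3) = -13155 - ((23 - 23)/(-41 + 10) + sqrt(11 + 54))*2 = -13155 - (0/(-31) + sqrt(65))*2 = -13155 - (0*(-1/31) + sqrt(65))*2 = -13155 - (0 + sqrt(65))*2 = -13155 - sqrt(65)*2 = -13155 - 2*sqrt(65)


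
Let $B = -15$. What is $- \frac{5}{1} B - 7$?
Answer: $68$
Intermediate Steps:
$- \frac{5}{1} B - 7 = - \frac{5}{1} \left(-15\right) - 7 = \left(-5\right) 1 \left(-15\right) - 7 = \left(-5\right) \left(-15\right) - 7 = 75 - 7 = 68$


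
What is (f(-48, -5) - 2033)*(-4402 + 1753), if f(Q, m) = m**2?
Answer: 5319192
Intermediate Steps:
(f(-48, -5) - 2033)*(-4402 + 1753) = ((-5)**2 - 2033)*(-4402 + 1753) = (25 - 2033)*(-2649) = -2008*(-2649) = 5319192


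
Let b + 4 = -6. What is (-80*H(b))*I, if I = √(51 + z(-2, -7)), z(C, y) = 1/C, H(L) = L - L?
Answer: 0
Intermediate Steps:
b = -10 (b = -4 - 6 = -10)
H(L) = 0
I = √202/2 (I = √(51 + 1/(-2)) = √(51 - ½) = √(101/2) = √202/2 ≈ 7.1063)
(-80*H(b))*I = (-80*0)*(√202/2) = 0*(√202/2) = 0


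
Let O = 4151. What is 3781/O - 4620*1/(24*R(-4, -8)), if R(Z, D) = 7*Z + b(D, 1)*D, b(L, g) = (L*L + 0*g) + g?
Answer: 5742111/4549496 ≈ 1.2621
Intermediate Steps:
b(L, g) = g + L² (b(L, g) = (L² + 0) + g = L² + g = g + L²)
R(Z, D) = 7*Z + D*(1 + D²) (R(Z, D) = 7*Z + (1 + D²)*D = 7*Z + D*(1 + D²))
3781/O - 4620*1/(24*R(-4, -8)) = 3781/4151 - 4620*1/(24*(-8 + (-8)³ + 7*(-4))) = 3781*(1/4151) - 4620*1/(24*(-8 - 512 - 28)) = 3781/4151 - 4620/(24*(-548)) = 3781/4151 - 4620/(-13152) = 3781/4151 - 4620*(-1/13152) = 3781/4151 + 385/1096 = 5742111/4549496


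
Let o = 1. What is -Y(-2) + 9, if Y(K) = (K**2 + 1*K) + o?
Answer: 6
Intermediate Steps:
Y(K) = 1 + K + K**2 (Y(K) = (K**2 + 1*K) + 1 = (K**2 + K) + 1 = (K + K**2) + 1 = 1 + K + K**2)
-Y(-2) + 9 = -(1 - 2 + (-2)**2) + 9 = -(1 - 2 + 4) + 9 = -1*3 + 9 = -3 + 9 = 6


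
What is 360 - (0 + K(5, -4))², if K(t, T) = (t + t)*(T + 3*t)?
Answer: -11740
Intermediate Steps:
K(t, T) = 2*t*(T + 3*t) (K(t, T) = (2*t)*(T + 3*t) = 2*t*(T + 3*t))
360 - (0 + K(5, -4))² = 360 - (0 + 2*5*(-4 + 3*5))² = 360 - (0 + 2*5*(-4 + 15))² = 360 - (0 + 2*5*11)² = 360 - (0 + 110)² = 360 - 1*110² = 360 - 1*12100 = 360 - 12100 = -11740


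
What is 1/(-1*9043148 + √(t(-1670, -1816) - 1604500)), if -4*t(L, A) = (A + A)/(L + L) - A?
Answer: -7551028580/68285070341306657 - I*√1119014242195/68285070341306657 ≈ -1.1058e-7 - 1.5491e-11*I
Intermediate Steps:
t(L, A) = A/4 - A/(4*L) (t(L, A) = -((A + A)/(L + L) - A)/4 = -((2*A)/((2*L)) - A)/4 = -((2*A)*(1/(2*L)) - A)/4 = -(A/L - A)/4 = -(-A + A/L)/4 = A/4 - A/(4*L))
1/(-1*9043148 + √(t(-1670, -1816) - 1604500)) = 1/(-1*9043148 + √((¼)*(-1816)*(-1 - 1670)/(-1670) - 1604500)) = 1/(-9043148 + √((¼)*(-1816)*(-1/1670)*(-1671) - 1604500)) = 1/(-9043148 + √(-379317/835 - 1604500)) = 1/(-9043148 + √(-1340136817/835)) = 1/(-9043148 + I*√1119014242195/835)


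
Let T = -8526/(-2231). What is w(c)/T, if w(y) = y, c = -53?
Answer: -118243/8526 ≈ -13.869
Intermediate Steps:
T = 8526/2231 (T = -8526*(-1/2231) = 8526/2231 ≈ 3.8216)
w(c)/T = -53/8526/2231 = -53*2231/8526 = -118243/8526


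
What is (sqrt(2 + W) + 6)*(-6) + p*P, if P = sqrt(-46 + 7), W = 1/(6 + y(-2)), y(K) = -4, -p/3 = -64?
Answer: -36 - 3*sqrt(10) + 192*I*sqrt(39) ≈ -45.487 + 1199.0*I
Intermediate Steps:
p = 192 (p = -3*(-64) = 192)
W = 1/2 (W = 1/(6 - 4) = 1/2 ≈ 0.50000)
P = I*sqrt(39) (P = sqrt(-39) = I*sqrt(39) ≈ 6.245*I)
(sqrt(2 + W) + 6)*(-6) + p*P = (sqrt(2 + 1/2) + 6)*(-6) + 192*(I*sqrt(39)) = (sqrt(5/2) + 6)*(-6) + 192*I*sqrt(39) = (sqrt(10)/2 + 6)*(-6) + 192*I*sqrt(39) = (6 + sqrt(10)/2)*(-6) + 192*I*sqrt(39) = (-36 - 3*sqrt(10)) + 192*I*sqrt(39) = -36 - 3*sqrt(10) + 192*I*sqrt(39)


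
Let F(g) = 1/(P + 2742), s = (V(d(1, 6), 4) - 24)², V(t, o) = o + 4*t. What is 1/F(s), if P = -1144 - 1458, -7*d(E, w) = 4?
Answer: 140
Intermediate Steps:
d(E, w) = -4/7 (d(E, w) = -⅐*4 = -4/7)
P = -2602
s = 24336/49 (s = ((4 + 4*(-4/7)) - 24)² = ((4 - 16/7) - 24)² = (12/7 - 24)² = (-156/7)² = 24336/49 ≈ 496.65)
F(g) = 1/140 (F(g) = 1/(-2602 + 2742) = 1/140)
1/F(s) = 1/(1/140) = 140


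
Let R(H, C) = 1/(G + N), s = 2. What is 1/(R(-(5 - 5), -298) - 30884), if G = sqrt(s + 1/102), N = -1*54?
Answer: -4589782088/141750915060379 + sqrt(20910)/283501830120758 ≈ -3.2379e-5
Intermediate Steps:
N = -54
G = sqrt(20910)/102 (G = sqrt(2 + 1/102) = sqrt(205/102) = sqrt(20910)/102 ≈ 1.4177)
R(H, C) = 1/(-54 + sqrt(20910)/102) (R(H, C) = 1/(sqrt(20910)/102 - 54) = 1/(-54 + sqrt(20910)/102))
1/(R(-(5 - 5), -298) - 30884) = 1/((-5508/297227 - sqrt(20910)/297227) - 30884) = 1/(-9179564176/297227 - sqrt(20910)/297227)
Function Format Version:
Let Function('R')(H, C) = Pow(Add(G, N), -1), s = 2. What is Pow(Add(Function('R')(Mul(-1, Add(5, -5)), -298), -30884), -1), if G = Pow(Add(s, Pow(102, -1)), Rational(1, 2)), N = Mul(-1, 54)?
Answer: Add(Rational(-4589782088, 141750915060379), Mul(Rational(1, 283501830120758), Pow(20910, Rational(1, 2)))) ≈ -3.2379e-5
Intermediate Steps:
N = -54
G = Mul(Rational(1, 102), Pow(20910, Rational(1, 2))) (G = Pow(Add(2, Pow(102, -1)), Rational(1, 2)) = Pow(Add(2, Rational(1, 102)), Rational(1, 2)) = Pow(Rational(205, 102), Rational(1, 2)) = Mul(Rational(1, 102), Pow(20910, Rational(1, 2))) ≈ 1.4177)
Function('R')(H, C) = Pow(Add(-54, Mul(Rational(1, 102), Pow(20910, Rational(1, 2)))), -1) (Function('R')(H, C) = Pow(Add(Mul(Rational(1, 102), Pow(20910, Rational(1, 2))), -54), -1) = Pow(Add(-54, Mul(Rational(1, 102), Pow(20910, Rational(1, 2)))), -1))
Pow(Add(Function('R')(Mul(-1, Add(5, -5)), -298), -30884), -1) = Pow(Add(Add(Rational(-5508, 297227), Mul(Rational(-1, 297227), Pow(20910, Rational(1, 2)))), -30884), -1) = Pow(Add(Rational(-9179564176, 297227), Mul(Rational(-1, 297227), Pow(20910, Rational(1, 2)))), -1)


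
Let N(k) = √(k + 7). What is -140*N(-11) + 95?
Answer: 95 - 280*I ≈ 95.0 - 280.0*I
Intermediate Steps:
N(k) = √(7 + k)
-140*N(-11) + 95 = -140*√(7 - 11) + 95 = -280*I + 95 = 95 - 280*I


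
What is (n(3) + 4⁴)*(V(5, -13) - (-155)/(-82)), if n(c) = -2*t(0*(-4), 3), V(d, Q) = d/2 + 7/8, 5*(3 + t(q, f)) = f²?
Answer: 157301/410 ≈ 383.66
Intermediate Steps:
t(q, f) = -3 + f²/5
V(d, Q) = 7/8 + d/2 (V(d, Q) = d*(½) + 7*(⅛) = d/2 + 7/8 = 7/8 + d/2)
n(c) = 12/5 (n(c) = -2*(-3 + (⅕)*3²) = -2*(-3 + (⅕)*9) = -2*(-3 + 9/5) = -2*(-6/5) = 12/5)
(n(3) + 4⁴)*(V(5, -13) - (-155)/(-82)) = (12/5 + 4⁴)*((7/8 + (½)*5) - (-155)/(-82)) = (12/5 + 256)*((7/8 + 5/2) - (-155)*(-1)/82) = 1292*(27/8 - 1*155/82)/5 = 1292*(27/8 - 155/82)/5 = (1292/5)*(487/328) = 157301/410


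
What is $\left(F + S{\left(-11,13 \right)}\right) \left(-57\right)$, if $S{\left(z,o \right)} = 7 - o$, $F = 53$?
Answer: $-2679$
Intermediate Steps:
$\left(F + S{\left(-11,13 \right)}\right) \left(-57\right) = \left(53 + \left(7 - 13\right)\right) \left(-57\right) = \left(53 - 6\right) \left(-57\right) = 47 \left(-57\right) = -2679$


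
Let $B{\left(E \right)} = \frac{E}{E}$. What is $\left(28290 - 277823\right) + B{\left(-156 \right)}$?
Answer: $-249532$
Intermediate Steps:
$B{\left(E \right)} = 1$
$\left(28290 - 277823\right) + B{\left(-156 \right)} = \left(28290 - 277823\right) + 1 = -249533 + 1 = -249532$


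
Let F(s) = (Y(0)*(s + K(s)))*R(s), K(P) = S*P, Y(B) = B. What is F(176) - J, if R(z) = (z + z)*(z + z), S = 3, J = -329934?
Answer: 329934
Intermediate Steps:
K(P) = 3*P
R(z) = 4*z² (R(z) = (2*z)*(2*z) = 4*z²)
F(s) = 0 (F(s) = (0*(s + 3*s))*(4*s²) = (0*(4*s))*(4*s²) = 0*(4*s²) = 0)
F(176) - J = 0 - 1*(-329934) = 0 + 329934 = 329934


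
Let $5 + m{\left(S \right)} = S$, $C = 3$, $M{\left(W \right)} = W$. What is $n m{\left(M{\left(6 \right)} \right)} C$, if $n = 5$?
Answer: $15$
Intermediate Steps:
$m{\left(S \right)} = -5 + S$
$n m{\left(M{\left(6 \right)} \right)} C = 5 \left(-5 + 6\right) 3 = 5 \cdot 1 \cdot 3 = 5 \cdot 3 = 15$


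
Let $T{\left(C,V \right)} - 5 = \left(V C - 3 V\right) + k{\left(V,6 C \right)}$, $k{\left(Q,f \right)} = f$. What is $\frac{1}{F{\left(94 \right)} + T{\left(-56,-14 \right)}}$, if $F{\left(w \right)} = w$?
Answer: $\frac{1}{589} \approx 0.0016978$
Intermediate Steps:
$T{\left(C,V \right)} = 5 - 3 V + 6 C + C V$ ($T{\left(C,V \right)} = 5 + \left(\left(V C - 3 V\right) + 6 C\right) = 5 + \left(\left(C V - 3 V\right) + 6 C\right) = 5 + \left(\left(- 3 V + C V\right) + 6 C\right) = 5 + \left(- 3 V + 6 C + C V\right) = 5 - 3 V + 6 C + C V$)
$\frac{1}{F{\left(94 \right)} + T{\left(-56,-14 \right)}} = \frac{1}{94 + \left(5 - -42 + 6 \left(-56\right) - -784\right)} = \frac{1}{94 + \left(5 + 42 - 336 + 784\right)} = \frac{1}{94 + 495} = \frac{1}{589}$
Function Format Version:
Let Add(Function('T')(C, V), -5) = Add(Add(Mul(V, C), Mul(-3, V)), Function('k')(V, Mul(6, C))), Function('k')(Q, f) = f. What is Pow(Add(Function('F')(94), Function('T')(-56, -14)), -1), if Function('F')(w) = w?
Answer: Rational(1, 589) ≈ 0.0016978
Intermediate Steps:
Function('T')(C, V) = Add(5, Mul(-3, V), Mul(6, C), Mul(C, V)) (Function('T')(C, V) = Add(5, Add(Add(Mul(V, C), Mul(-3, V)), Mul(6, C))) = Add(5, Add(Add(Mul(C, V), Mul(-3, V)), Mul(6, C))) = Add(5, Add(Add(Mul(-3, V), Mul(C, V)), Mul(6, C))) = Add(5, Add(Mul(-3, V), Mul(6, C), Mul(C, V))) = Add(5, Mul(-3, V), Mul(6, C), Mul(C, V)))
Pow(Add(Function('F')(94), Function('T')(-56, -14)), -1) = Pow(Add(94, Add(5, Mul(-3, -14), Mul(6, -56), Mul(-56, -14))), -1) = Pow(Add(94, Add(5, 42, -336, 784)), -1) = Pow(Add(94, 495), -1) = Pow(589, -1) = Rational(1, 589)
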